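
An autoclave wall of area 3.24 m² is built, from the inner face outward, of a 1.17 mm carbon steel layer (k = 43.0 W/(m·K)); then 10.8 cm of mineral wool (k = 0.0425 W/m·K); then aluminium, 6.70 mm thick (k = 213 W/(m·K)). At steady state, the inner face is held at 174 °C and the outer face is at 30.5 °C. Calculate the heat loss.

Treat each layer as a resistance in series:
  R_carbon steel = L/(kA) = 0.00117/(43.0·3.24) = 8.398×10^-6 K/W
  R_mineral wool = L/(kA) = 0.108/(0.0425·3.24) = 0.7843 K/W
  R_aluminium = L/(kA) = 0.00670/(213·3.24) = 9.708×10^-6 K/W
ΣR = 8.398×10^-6 + 0.7843 + 9.708×10^-6 = 0.7843 K/W
Q = ΔT/ΣR = (174 °C − 30.5 °C)/0.7843 = 183 W

Q = 183 W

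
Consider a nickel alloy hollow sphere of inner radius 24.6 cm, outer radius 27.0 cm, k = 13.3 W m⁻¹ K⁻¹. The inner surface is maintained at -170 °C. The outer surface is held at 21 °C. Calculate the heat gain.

Q = 88300 W

Q = 4πk·ΔT/(1/r₁ − 1/r₂) = 4π × 13.3 × 191 / (1/0.246 − 1/0.270) = 88300 W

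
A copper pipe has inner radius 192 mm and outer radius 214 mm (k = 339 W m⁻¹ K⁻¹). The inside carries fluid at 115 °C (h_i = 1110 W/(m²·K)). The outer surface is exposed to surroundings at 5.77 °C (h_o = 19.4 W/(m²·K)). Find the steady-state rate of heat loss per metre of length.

Q' = 2790 W/m

Treat each layer as a resistance in series:
  R'_conv,in = 1/(2πr h) = 1/(2π·0.192·1110) = 7.468×10^-4 m·K/W
  R'_copper = ln(0.214/0.192)/(2πk) = 0.1085/(2π·339) = 5.093×10^-5 m·K/W
  R'_conv,out = 1/(2πr h) = 1/(2π·0.214·19.4) = 0.03834 m·K/W
ΣR = 7.468×10^-4 + 5.093×10^-5 + 0.03834 = 0.03914 m·K/W
Q' = ΔT/ΣR = (115 °C − 5.77 °C)/0.03914 = 2790 W/m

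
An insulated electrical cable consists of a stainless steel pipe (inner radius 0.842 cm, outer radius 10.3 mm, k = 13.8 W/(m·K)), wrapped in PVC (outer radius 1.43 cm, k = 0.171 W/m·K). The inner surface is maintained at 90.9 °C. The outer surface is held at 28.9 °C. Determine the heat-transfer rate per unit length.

Q' = 201 W/m

Resistance network (inner→outer):
  R'_stainless steel = ln(0.0103/0.00842)/(2πk) = 0.2015/(2π·13.8) = 0.002324 m·K/W
  R'_PVC = ln(0.0143/0.0103)/(2πk) = 0.3281/(2π·0.171) = 0.3054 m·K/W
ΣR = 0.002324 + 0.3054 = 0.3077 m·K/W
Q' = ΔT/ΣR = (90.9 °C − 28.9 °C)/0.3077 = 201 W/m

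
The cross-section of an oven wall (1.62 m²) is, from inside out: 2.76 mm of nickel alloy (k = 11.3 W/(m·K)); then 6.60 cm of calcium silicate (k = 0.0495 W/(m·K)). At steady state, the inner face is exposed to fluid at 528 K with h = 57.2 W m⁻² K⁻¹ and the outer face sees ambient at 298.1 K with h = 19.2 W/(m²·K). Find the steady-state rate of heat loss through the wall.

Q = 265 W

Resistance network (inner→outer):
  R_conv,in = 1/(hA) = 1/(57.2·1.62) = 0.01079 K/W
  R_nickel alloy = L/(kA) = 0.00276/(11.3·1.62) = 1.508×10^-4 K/W
  R_calcium silicate = L/(kA) = 0.0660/(0.0495·1.62) = 0.8230 K/W
  R_conv,out = 1/(hA) = 1/(19.2·1.62) = 0.03215 K/W
ΣR = 0.01079 + 1.508×10^-4 + 0.8230 + 0.03215 = 0.8661 K/W
Q = ΔT/ΣR = (528 K − 298.1 K)/0.8661 = 265 W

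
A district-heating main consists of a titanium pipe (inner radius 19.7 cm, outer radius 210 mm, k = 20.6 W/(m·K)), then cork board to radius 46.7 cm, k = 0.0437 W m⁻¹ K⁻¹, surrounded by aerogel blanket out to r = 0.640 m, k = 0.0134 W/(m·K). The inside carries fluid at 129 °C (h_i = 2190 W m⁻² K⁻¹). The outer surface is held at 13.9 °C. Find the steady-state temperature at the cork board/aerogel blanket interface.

T = 78.6 °C

Series thermal resistances, inner to outer:
  R'_conv,in = 1/(2πr h) = 1/(2π·0.197·2190) = 3.689×10^-4 m·K/W
  R'_titanium = ln(0.210/0.197)/(2πk) = 0.06390/(2π·20.6) = 4.937×10^-4 m·K/W
  R'_cork board = ln(0.467/0.210)/(2πk) = 0.7992/(2π·0.0437) = 2.911 m·K/W
  R'_aerogel blanket = ln(0.640/0.467)/(2πk) = 0.3151/(2π·0.0134) = 3.743 m·K/W
ΣR = 3.689×10^-4 + 4.937×10^-4 + 2.911 + 3.743 = 6.655 m·K/W
Q' = ΔT/ΣR = (129 °C − 13.9 °C)/6.655 = 17.30 W/m
From the inner boundary to the cork board/aerogel blanket interface, ΣR_partial = 2.912 m·K/W.
T_interface = T_in − Q'·ΣR_partial = 129 °C − (17.30)(2.912) = 78.6 °C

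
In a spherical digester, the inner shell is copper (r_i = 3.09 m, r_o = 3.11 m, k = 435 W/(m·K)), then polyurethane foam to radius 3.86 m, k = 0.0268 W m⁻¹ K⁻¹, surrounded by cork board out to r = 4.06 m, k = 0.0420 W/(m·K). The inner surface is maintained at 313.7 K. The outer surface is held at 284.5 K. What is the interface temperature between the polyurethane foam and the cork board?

T = 287.9 K

Series thermal resistances, inner to outer:
  R_copper = (1/3.09 − 1/3.11)/(4πk) = 0.002081/(4π·435) = 3.807×10^-7 K/W
  R_polyurethane foam = (1/3.11 − 1/3.86)/(4πk) = 0.06248/(4π·0.0268) = 0.1855 K/W
  R_cork board = (1/3.86 − 1/4.06)/(4πk) = 0.01276/(4π·0.0420) = 0.02418 K/W
ΣR = 3.807×10^-7 + 0.1855 + 0.02418 = 0.2097 K/W
Q = ΔT/ΣR = (313.7 K − 284.5 K)/0.2097 = 139.2 W
From the inner boundary to the polyurethane foam/cork board interface, ΣR_partial = 0.1855 K/W.
T_interface = T_in − Q·ΣR_partial = 313.7 K − (139.2)(0.1855) = 287.9 K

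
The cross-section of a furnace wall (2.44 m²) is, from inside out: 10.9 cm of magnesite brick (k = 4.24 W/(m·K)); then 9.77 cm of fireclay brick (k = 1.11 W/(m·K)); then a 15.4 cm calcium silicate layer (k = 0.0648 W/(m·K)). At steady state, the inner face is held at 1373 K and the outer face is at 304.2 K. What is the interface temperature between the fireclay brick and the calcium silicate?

T = 1324 K

Treat each layer as a resistance in series:
  R_magnesite brick = L/(kA) = 0.109/(4.24·2.44) = 0.01054 K/W
  R_fireclay brick = L/(kA) = 0.0977/(1.11·2.44) = 0.03607 K/W
  R_calcium silicate = L/(kA) = 0.154/(0.0648·2.44) = 0.9740 K/W
ΣR = 0.01054 + 0.03607 + 0.9740 = 1.021 K/W
Q = ΔT/ΣR = (1373 K − 304.2 K)/1.021 = 1047 W
From the inner boundary to the fireclay brick/calcium silicate interface, ΣR_partial = 0.04661 K/W.
T_interface = T_in − Q·ΣR_partial = 1373 K − (1047)(0.04661) = 1324 K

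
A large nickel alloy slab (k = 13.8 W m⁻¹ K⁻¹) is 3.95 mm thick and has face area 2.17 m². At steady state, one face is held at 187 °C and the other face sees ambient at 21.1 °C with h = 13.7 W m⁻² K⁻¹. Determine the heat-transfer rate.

Treat each layer as a resistance in series:
  R_nickel alloy = L/(kA) = 0.00395/(13.8·2.17) = 1.319×10^-4 K/W
  R_conv,out = 1/(hA) = 1/(13.7·2.17) = 0.03364 K/W
ΣR = 1.319×10^-4 + 0.03364 = 0.03377 K/W
Q = ΔT/ΣR = (187 °C − 21.1 °C)/0.03377 = 4910 W

Q = 4.91 kW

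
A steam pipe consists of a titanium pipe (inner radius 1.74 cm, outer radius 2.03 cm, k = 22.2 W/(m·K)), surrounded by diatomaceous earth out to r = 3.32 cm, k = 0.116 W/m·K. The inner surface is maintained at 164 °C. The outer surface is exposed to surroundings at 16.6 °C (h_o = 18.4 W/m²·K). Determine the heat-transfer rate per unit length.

Series thermal resistances, inner to outer:
  R'_titanium = ln(0.0203/0.0174)/(2πk) = 0.1542/(2π·22.2) = 0.001105 m·K/W
  R'_diatomaceous earth = ln(0.0332/0.0203)/(2πk) = 0.4919/(2π·0.116) = 0.6749 m·K/W
  R'_conv,out = 1/(2πr h) = 1/(2π·0.0332·18.4) = 0.2605 m·K/W
ΣR = 0.001105 + 0.6749 + 0.2605 = 0.9365 m·K/W
Q' = ΔT/ΣR = (164 °C − 16.6 °C)/0.9365 = 157 W/m

Q' = 157 W/m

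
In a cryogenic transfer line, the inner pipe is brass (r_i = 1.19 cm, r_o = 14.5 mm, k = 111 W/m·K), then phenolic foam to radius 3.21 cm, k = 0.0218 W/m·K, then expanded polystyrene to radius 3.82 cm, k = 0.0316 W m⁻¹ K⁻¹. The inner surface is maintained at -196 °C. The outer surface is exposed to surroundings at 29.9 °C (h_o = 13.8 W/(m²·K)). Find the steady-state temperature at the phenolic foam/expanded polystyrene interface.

T = -8.2 °C

Series thermal resistances, inner to outer:
  R'_brass = ln(0.0145/0.0119)/(2πk) = 0.1976/(2π·111) = 2.833×10^-4 m·K/W
  R'_phenolic foam = ln(0.0321/0.0145)/(2πk) = 0.7947/(2π·0.0218) = 5.802 m·K/W
  R'_expanded polystyrene = ln(0.0382/0.0321)/(2πk) = 0.1740/(2π·0.0316) = 0.8763 m·K/W
  R'_conv,out = 1/(2πr h) = 1/(2π·0.0382·13.8) = 0.3019 m·K/W
ΣR = 2.833×10^-4 + 5.802 + 0.8763 + 0.3019 = 6.980 m·K/W
Q' = ΔT/ΣR = (-196 °C − 29.9 °C)/6.980 = -32.36 W/m
From the inner boundary to the phenolic foam/expanded polystyrene interface, ΣR_partial = 5.802 m·K/W.
T_interface = T_in − Q'·ΣR_partial = -196 °C − (-32.36)(5.802) = -8.2 °C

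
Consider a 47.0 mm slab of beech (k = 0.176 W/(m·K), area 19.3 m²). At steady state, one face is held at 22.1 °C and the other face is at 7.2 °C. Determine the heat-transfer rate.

Q = 1080 W

Q = kA·ΔT/L = 0.176 × 19.3 × |22.1 °C − 7.2 °C| / 0.0470 = 1080 W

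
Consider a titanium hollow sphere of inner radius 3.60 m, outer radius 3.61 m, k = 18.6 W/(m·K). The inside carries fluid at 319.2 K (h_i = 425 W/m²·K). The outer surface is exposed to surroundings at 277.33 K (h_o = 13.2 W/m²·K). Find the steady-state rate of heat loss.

Series thermal resistances, inner to outer:
  R_conv,in = 1/(4πr²h) = 1/(4π·3.60²·425) = 1.445×10^-5 K/W
  R_titanium = (1/3.60 − 1/3.61)/(4πk) = 7.695×10^-4/(4π·18.6) = 3.292×10^-6 K/W
  R_conv,out = 1/(4πr²h) = 1/(4π·3.61²·13.2) = 4.626×10^-4 K/W
ΣR = 1.445×10^-5 + 3.292×10^-6 + 4.626×10^-4 = 4.803×10^-4 K/W
Q = ΔT/ΣR = (319.2 K − 277.33 K)/4.803×10^-4 = 87200 W

Q = 87.2 kW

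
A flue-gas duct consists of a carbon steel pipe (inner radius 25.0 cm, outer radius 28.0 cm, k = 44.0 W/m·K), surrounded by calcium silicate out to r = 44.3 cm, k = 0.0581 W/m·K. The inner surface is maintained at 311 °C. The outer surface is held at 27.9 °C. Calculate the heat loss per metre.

Resistance network (inner→outer):
  R'_carbon steel = ln(0.280/0.250)/(2πk) = 0.1133/(2π·44.0) = 4.099×10^-4 m·K/W
  R'_calcium silicate = ln(0.443/0.280)/(2πk) = 0.4588/(2π·0.0581) = 1.257 m·K/W
ΣR = 4.099×10^-4 + 1.257 = 1.257 m·K/W
Q' = ΔT/ΣR = (311 °C − 27.9 °C)/1.257 = 225 W/m

Q' = 225 W/m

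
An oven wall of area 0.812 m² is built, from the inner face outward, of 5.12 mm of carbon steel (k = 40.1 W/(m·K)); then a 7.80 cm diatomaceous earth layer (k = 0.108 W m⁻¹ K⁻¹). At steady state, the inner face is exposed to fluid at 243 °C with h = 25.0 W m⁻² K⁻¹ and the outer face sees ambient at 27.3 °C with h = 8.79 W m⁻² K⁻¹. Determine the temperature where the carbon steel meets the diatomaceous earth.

Resistance network (inner→outer):
  R_conv,in = 1/(hA) = 1/(25.0·0.812) = 0.04926 K/W
  R_carbon steel = L/(kA) = 0.00512/(40.1·0.812) = 1.572×10^-4 K/W
  R_diatomaceous earth = L/(kA) = 0.0780/(0.108·0.812) = 0.8894 K/W
  R_conv,out = 1/(hA) = 1/(8.79·0.812) = 0.1401 K/W
ΣR = 0.04926 + 1.572×10^-4 + 0.8894 + 0.1401 = 1.079 K/W
Q = ΔT/ΣR = (243 °C − 27.3 °C)/1.079 = 199.9 W
From the inner boundary to the carbon steel/diatomaceous earth interface, ΣR_partial = 0.04942 K/W.
T_interface = T_in − Q·ΣR_partial = 243 °C − (199.9)(0.04942) = 233 °C

T = 233 °C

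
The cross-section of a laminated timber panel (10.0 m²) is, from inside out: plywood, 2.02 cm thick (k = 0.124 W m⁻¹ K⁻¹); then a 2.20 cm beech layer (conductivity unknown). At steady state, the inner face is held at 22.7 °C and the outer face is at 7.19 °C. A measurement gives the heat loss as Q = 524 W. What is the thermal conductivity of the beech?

k = 0.165 W/m·K

ΣR = ΔT/Q = |22.7 − 7.19|/524 = 0.02960 K/W
Known resistances:
  R_plywood = L/(kA) = 0.0202/(0.124·10.0) = 0.01629 K/W
R_beech = ΣR − ΣR_known = 0.02960 − 0.01629 = 0.01331 K/W
L/(kA) = 0.01331 ⇒ k = 0.0220/(0.01331·10.0) = 0.165 W/m·K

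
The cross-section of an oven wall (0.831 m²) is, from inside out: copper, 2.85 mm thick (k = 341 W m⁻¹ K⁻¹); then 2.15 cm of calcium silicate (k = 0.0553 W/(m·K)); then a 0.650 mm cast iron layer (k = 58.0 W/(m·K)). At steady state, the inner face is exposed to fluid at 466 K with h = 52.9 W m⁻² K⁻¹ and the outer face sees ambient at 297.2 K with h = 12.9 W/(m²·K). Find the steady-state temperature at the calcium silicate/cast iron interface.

T = 324.2 K

Series thermal resistances, inner to outer:
  R_conv,in = 1/(hA) = 1/(52.9·0.831) = 0.02275 K/W
  R_copper = L/(kA) = 0.00285/(341·0.831) = 1.006×10^-5 K/W
  R_calcium silicate = L/(kA) = 0.0215/(0.0553·0.831) = 0.4679 K/W
  R_cast iron = L/(kA) = 6.50×10^-4/(58.0·0.831) = 1.349×10^-5 K/W
  R_conv,out = 1/(hA) = 1/(12.9·0.831) = 0.09328 K/W
ΣR = 0.02275 + 1.006×10^-5 + 0.4679 + 1.349×10^-5 + 0.09328 = 0.5840 K/W
Q = ΔT/ΣR = (466 K − 297.2 K)/0.5840 = 289.0 W
From the inner boundary to the calcium silicate/cast iron interface, ΣR_partial = 0.4907 K/W.
T_interface = T_in − Q·ΣR_partial = 466 K − (289.0)(0.4907) = 324.2 K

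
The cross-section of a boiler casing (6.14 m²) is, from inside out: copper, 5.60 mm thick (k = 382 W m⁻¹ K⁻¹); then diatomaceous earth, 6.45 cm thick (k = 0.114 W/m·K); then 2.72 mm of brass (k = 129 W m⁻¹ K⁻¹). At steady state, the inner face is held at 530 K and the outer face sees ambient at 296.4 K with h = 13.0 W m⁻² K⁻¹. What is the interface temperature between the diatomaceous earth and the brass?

T = 324.4 K

Series thermal resistances, inner to outer:
  R_copper = L/(kA) = 0.00560/(382·6.14) = 2.388×10^-6 K/W
  R_diatomaceous earth = L/(kA) = 0.0645/(0.114·6.14) = 0.09215 K/W
  R_brass = L/(kA) = 0.00272/(129·6.14) = 3.434×10^-6 K/W
  R_conv,out = 1/(hA) = 1/(13.0·6.14) = 0.01253 K/W
ΣR = 2.388×10^-6 + 0.09215 + 3.434×10^-6 + 0.01253 = 0.1047 K/W
Q = ΔT/ΣR = (530 K − 296.4 K)/0.1047 = 2231 W
From the inner boundary to the diatomaceous earth/brass interface, ΣR_partial = 0.09215 K/W.
T_interface = T_in − Q·ΣR_partial = 530 K − (2231)(0.09215) = 324.4 K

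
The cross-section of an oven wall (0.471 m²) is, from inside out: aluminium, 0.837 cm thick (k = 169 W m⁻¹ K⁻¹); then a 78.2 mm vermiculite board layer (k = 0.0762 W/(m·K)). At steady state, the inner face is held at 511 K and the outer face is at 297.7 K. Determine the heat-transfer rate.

Resistance network (inner→outer):
  R_aluminium = L/(kA) = 0.00837/(169·0.471) = 1.052×10^-4 K/W
  R_vermiculite board = L/(kA) = 0.0782/(0.0762·0.471) = 2.179 K/W
ΣR = 1.052×10^-4 + 2.179 = 2.179 K/W
Q = ΔT/ΣR = (511 K − 297.7 K)/2.179 = 97.9 W

Q = 97.9 W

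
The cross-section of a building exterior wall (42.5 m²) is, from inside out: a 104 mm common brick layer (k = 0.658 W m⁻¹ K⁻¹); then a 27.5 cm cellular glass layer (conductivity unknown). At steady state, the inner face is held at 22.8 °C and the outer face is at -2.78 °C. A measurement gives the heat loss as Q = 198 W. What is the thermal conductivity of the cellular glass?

k = 0.0516 W/m·K

ΣR = ΔT/Q = |22.8 − -2.78|/198 = 0.1292 K/W
Known resistances:
  R_common brick = L/(kA) = 0.104/(0.658·42.5) = 0.003719 K/W
R_cellular glass = ΣR − ΣR_known = 0.1292 − 0.003719 = 0.1255 K/W
L/(kA) = 0.1255 ⇒ k = 0.275/(0.1255·42.5) = 0.0516 W/m·K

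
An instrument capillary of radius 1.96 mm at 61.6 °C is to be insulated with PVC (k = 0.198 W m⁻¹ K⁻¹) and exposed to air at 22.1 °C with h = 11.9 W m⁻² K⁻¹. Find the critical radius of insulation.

r_cr = 1.66 cm

For a cylinder, r_cr = k_ins/h = 0.198/11.9 = 0.0166 m = 1.66 cm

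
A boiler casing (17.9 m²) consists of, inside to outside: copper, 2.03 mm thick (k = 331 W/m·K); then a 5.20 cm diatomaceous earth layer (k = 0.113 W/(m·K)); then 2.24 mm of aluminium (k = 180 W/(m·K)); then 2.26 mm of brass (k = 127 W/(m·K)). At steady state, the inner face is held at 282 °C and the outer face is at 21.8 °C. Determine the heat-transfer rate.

Series thermal resistances, inner to outer:
  R_copper = L/(kA) = 0.00203/(331·17.9) = 3.426×10^-7 K/W
  R_diatomaceous earth = L/(kA) = 0.0520/(0.113·17.9) = 0.02571 K/W
  R_aluminium = L/(kA) = 0.00224/(180·17.9) = 6.952×10^-7 K/W
  R_brass = L/(kA) = 0.00226/(127·17.9) = 9.941×10^-7 K/W
ΣR = 3.426×10^-7 + 0.02571 + 6.952×10^-7 + 9.941×10^-7 = 0.02571 K/W
Q = ΔT/ΣR = (282 °C − 21.8 °C)/0.02571 = 10100 W

Q = 10.1 kW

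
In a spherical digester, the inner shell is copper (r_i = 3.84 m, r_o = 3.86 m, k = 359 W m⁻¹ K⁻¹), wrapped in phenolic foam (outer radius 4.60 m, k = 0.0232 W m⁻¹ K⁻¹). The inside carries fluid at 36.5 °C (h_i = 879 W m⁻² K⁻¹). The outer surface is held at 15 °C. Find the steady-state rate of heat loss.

Treat each layer as a resistance in series:
  R_conv,in = 1/(4πr²h) = 1/(4π·3.84²·879) = 6.140×10^-6 K/W
  R_copper = (1/3.84 − 1/3.86)/(4πk) = 0.001349/(4π·359) = 2.991×10^-7 K/W
  R_phenolic foam = (1/3.86 − 1/4.60)/(4πk) = 0.04168/(4π·0.0232) = 0.1430 K/W
ΣR = 6.140×10^-6 + 2.991×10^-7 + 0.1430 = 0.1430 K/W
Q = ΔT/ΣR = (36.5 °C − 15 °C)/0.1430 = 150 W

Q = 150 W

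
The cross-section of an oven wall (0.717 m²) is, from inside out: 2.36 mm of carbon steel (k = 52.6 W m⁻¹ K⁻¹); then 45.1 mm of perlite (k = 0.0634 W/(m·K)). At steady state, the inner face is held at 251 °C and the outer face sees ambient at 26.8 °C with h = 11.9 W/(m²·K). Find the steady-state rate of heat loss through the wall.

Resistance network (inner→outer):
  R_carbon steel = L/(kA) = 0.00236/(52.6·0.717) = 6.258×10^-5 K/W
  R_perlite = L/(kA) = 0.0451/(0.0634·0.717) = 0.9921 K/W
  R_conv,out = 1/(hA) = 1/(11.9·0.717) = 0.1172 K/W
ΣR = 6.258×10^-5 + 0.9921 + 0.1172 = 1.109 K/W
Q = ΔT/ΣR = (251 °C − 26.8 °C)/1.109 = 202 W

Q = 202 W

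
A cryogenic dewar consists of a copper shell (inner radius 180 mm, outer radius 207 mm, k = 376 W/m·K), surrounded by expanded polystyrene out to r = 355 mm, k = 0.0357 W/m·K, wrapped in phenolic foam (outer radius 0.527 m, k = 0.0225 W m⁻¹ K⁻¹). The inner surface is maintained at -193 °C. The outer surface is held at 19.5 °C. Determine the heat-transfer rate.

Q = 27.5 W

Resistance network (inner→outer):
  R_copper = (1/0.180 − 1/0.207)/(4πk) = 0.7246/(4π·376) = 1.534×10^-4 K/W
  R_expanded polystyrene = (1/0.207 − 1/0.355)/(4πk) = 2.014/(4π·0.0357) = 4.489 K/W
  R_phenolic foam = (1/0.355 − 1/0.527)/(4πk) = 0.9194/(4π·0.0225) = 3.252 K/W
ΣR = 1.534×10^-4 + 4.489 + 3.252 = 7.741 K/W
Q = ΔT/ΣR = (-193 °C − 19.5 °C)/7.741 = -27.5 W
(Negative Q ⇒ heat flows inward; heat gain = 27.5 W.)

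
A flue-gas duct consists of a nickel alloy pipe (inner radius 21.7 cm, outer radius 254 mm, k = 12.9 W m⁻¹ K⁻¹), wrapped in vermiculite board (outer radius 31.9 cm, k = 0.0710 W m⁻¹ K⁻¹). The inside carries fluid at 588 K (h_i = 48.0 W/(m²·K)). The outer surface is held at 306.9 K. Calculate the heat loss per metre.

Treat each layer as a resistance in series:
  R'_conv,in = 1/(2πr h) = 1/(2π·0.217·48.0) = 0.01528 m·K/W
  R'_nickel alloy = ln(0.254/0.217)/(2πk) = 0.1574/(2π·12.9) = 0.001942 m·K/W
  R'_vermiculite board = ln(0.319/0.254)/(2πk) = 0.2279/(2π·0.0710) = 0.5108 m·K/W
ΣR = 0.01528 + 0.001942 + 0.5108 = 0.5280 m·K/W
Q' = ΔT/ΣR = (588 K − 306.9 K)/0.5280 = 532 W/m

Q' = 532 W/m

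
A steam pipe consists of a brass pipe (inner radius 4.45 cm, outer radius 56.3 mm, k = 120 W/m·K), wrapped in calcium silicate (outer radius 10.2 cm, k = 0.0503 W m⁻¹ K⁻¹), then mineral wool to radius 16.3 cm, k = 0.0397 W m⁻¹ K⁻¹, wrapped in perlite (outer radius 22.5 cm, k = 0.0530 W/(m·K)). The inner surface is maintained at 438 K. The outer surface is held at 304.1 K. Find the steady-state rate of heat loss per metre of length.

Resistance network (inner→outer):
  R'_brass = ln(0.0563/0.0445)/(2πk) = 0.2352/(2π·120) = 3.120×10^-4 m·K/W
  R'_calcium silicate = ln(0.102/0.0563)/(2πk) = 0.5943/(2π·0.0503) = 1.880 m·K/W
  R'_mineral wool = ln(0.163/0.102)/(2πk) = 0.4688/(2π·0.0397) = 1.879 m·K/W
  R'_perlite = ln(0.225/0.163)/(2πk) = 0.3224/(2π·0.0530) = 0.9680 m·K/W
ΣR = 3.120×10^-4 + 1.880 + 1.879 + 0.9680 = 4.727 m·K/W
Q' = ΔT/ΣR = (438 K − 304.1 K)/4.727 = 28.3 W/m

Q' = 28.3 W/m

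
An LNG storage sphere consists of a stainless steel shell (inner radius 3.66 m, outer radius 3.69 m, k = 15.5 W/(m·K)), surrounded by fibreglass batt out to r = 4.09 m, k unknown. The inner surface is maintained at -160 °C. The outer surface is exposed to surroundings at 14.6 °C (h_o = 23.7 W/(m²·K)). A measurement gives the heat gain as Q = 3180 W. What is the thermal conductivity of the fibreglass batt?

ΣR = ΔT/Q = |-160 − 14.6|/3180 = 0.05491 K/W
Known resistances:
  R_stainless steel = (1/3.66 − 1/3.69)/(4πk) = 0.002221/(4π·15.5) = 1.140×10^-5 K/W
  R_conv,out = 1/(4πr²h) = 1/(4π·4.09²·23.7) = 2.007×10^-4 K/W
R_fibreglass batt = ΣR − ΣR_known = 0.05491 − 2.121×10^-4 = 0.05470 K/W
(1/r₁−1/r₂)/(4πk) = 0.05470 ⇒ k = 0.02650/(4π·0.05470) = 0.0386 W/m·K

k = 0.0386 W/m·K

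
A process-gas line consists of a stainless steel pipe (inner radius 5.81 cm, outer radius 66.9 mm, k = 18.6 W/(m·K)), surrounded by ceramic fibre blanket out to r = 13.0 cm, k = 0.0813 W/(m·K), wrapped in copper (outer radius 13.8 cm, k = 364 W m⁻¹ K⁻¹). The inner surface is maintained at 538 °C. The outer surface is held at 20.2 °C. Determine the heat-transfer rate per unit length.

Series thermal resistances, inner to outer:
  R'_stainless steel = ln(0.0669/0.0581)/(2πk) = 0.1410/(2π·18.6) = 0.001207 m·K/W
  R'_ceramic fibre blanket = ln(0.130/0.0669)/(2πk) = 0.6643/(2π·0.0813) = 1.301 m·K/W
  R'_copper = ln(0.138/0.130)/(2πk) = 0.05972/(2π·364) = 2.611×10^-5 m·K/W
ΣR = 0.001207 + 1.301 + 2.611×10^-5 = 1.302 m·K/W
Q' = ΔT/ΣR = (538 °C − 20.2 °C)/1.302 = 398 W/m

Q' = 398 W/m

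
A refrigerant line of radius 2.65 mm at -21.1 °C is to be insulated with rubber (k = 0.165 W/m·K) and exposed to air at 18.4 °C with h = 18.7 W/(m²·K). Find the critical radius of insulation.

r_cr = 0.882 cm

For a cylinder, r_cr = k_ins/h = 0.165/18.7 = 0.00882 m = 0.882 cm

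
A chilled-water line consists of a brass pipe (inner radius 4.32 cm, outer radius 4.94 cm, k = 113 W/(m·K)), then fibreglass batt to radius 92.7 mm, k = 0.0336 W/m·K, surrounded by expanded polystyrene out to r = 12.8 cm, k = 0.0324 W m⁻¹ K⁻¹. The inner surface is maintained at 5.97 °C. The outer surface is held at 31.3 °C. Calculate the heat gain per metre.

Series thermal resistances, inner to outer:
  R'_brass = ln(0.0494/0.0432)/(2πk) = 0.1341/(2π·113) = 1.889×10^-4 m·K/W
  R'_fibreglass batt = ln(0.0927/0.0494)/(2πk) = 0.6294/(2π·0.0336) = 2.981 m·K/W
  R'_expanded polystyrene = ln(0.128/0.0927)/(2πk) = 0.3227/(2π·0.0324) = 1.585 m·K/W
ΣR = 1.889×10^-4 + 2.981 + 1.585 = 4.566 m·K/W
Q' = ΔT/ΣR = (5.97 °C − 31.3 °C)/4.566 = -5.55 W/m
(Negative Q' ⇒ heat flows inward; heat gain = 5.55 W/m.)

Q' = 5.55 W/m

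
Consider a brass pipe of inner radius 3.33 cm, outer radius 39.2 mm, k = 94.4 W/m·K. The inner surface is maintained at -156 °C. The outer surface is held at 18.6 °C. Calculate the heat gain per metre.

Q' = 635 kW/m

Q' = 2πk·ΔT/ln(r₂/r₁) = 2π × 94.4 × 174.6 / ln(0.0392/0.0333) = 6.35×10^5 W/m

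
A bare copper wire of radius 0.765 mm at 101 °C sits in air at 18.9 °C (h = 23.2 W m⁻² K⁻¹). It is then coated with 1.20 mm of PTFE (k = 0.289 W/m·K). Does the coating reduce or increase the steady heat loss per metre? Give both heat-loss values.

increases: 9.16 → 20.5 W/m

Critical radius for a cylinder: r_cr = k/h = 0.0125 m = 1.25 cm.
Outer radius after coating: r₂ = 7.65×10^-4 + 0.00120 = 0.001965 m.
Since r₁ < r_cr and r₂ ≤ r_cr, the coating moves toward the maximum at r_cr — heat loss rises.
Bare: R = 1/(2πr₁h) = 8.967 m·K/W; Q = 82.1/8.967 = 9.16 W/m.
Coated: R = R_cond + R_conv = 4.011 m·K/W; Q = 82.1/4.011 = 20.5 W/m.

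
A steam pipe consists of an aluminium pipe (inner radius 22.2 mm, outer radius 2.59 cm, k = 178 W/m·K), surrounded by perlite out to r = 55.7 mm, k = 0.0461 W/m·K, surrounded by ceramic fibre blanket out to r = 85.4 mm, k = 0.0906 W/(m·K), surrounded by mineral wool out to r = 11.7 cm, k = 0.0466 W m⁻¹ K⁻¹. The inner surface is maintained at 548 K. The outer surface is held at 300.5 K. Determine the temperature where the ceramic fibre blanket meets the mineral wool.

Series thermal resistances, inner to outer:
  R'_aluminium = ln(0.0259/0.0222)/(2πk) = 0.1542/(2π·178) = 1.378×10^-4 m·K/W
  R'_perlite = ln(0.0557/0.0259)/(2πk) = 0.7657/(2π·0.0461) = 2.644 m·K/W
  R'_ceramic fibre blanket = ln(0.0854/0.0557)/(2πk) = 0.4274/(2π·0.0906) = 0.7507 m·K/W
  R'_mineral wool = ln(0.117/0.0854)/(2πk) = 0.3148/(2π·0.0466) = 1.075 m·K/W
ΣR = 1.378×10^-4 + 2.644 + 0.7507 + 1.075 = 4.470 m·K/W
Q' = ΔT/ΣR = (548 K − 300.5 K)/4.470 = 55.37 W/m
From the inner boundary to the ceramic fibre blanket/mineral wool interface, ΣR_partial = 3.395 m·K/W.
T_interface = T_in − Q'·ΣR_partial = 548 K − (55.37)(3.395) = 360.0 K

T = 360.0 K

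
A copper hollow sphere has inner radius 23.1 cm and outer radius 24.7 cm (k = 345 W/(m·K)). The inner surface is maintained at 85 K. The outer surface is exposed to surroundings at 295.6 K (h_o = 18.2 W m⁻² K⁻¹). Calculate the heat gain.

Treat each layer as a resistance in series:
  R_copper = (1/0.231 − 1/0.247)/(4πk) = 0.2804/(4π·345) = 6.468×10^-5 K/W
  R_conv,out = 1/(4πr²h) = 1/(4π·0.247²·18.2) = 0.07167 K/W
ΣR = 6.468×10^-5 + 0.07167 = 0.07173 K/W
Q = ΔT/ΣR = (85 K − 295.6 K)/0.07173 = -2940 W
(Negative Q ⇒ heat flows inward; heat gain = 2940 W.)

Q = 2.94 kW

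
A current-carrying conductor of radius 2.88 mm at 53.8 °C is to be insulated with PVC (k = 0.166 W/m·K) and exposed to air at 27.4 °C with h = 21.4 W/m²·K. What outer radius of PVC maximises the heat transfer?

r_cr = 0.776 cm

For a cylinder, r_cr = k_ins/h = 0.166/21.4 = 0.00776 m = 0.776 cm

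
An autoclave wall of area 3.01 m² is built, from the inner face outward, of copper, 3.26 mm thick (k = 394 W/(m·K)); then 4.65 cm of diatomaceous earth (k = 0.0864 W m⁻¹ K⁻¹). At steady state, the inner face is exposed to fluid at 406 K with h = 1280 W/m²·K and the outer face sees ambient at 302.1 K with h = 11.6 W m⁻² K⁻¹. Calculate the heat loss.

Treat each layer as a resistance in series:
  R_conv,in = 1/(hA) = 1/(1280·3.01) = 2.596×10^-4 K/W
  R_copper = L/(kA) = 0.00326/(394·3.01) = 2.749×10^-6 K/W
  R_diatomaceous earth = L/(kA) = 0.0465/(0.0864·3.01) = 0.1788 K/W
  R_conv,out = 1/(hA) = 1/(11.6·3.01) = 0.02864 K/W
ΣR = 2.596×10^-4 + 2.749×10^-6 + 0.1788 + 0.02864 = 0.2077 K/W
Q = ΔT/ΣR = (406 K − 302.1 K)/0.2077 = 500 W

Q = 500 W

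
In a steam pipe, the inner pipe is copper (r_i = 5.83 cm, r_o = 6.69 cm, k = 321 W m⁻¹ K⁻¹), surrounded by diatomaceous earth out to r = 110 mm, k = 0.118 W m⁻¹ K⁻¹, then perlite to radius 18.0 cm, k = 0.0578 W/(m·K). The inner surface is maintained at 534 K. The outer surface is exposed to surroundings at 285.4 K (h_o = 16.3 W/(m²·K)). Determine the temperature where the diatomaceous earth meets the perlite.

T = 454 K

Resistance network (inner→outer):
  R'_copper = ln(0.0669/0.0583)/(2πk) = 0.1376/(2π·321) = 6.822×10^-5 m·K/W
  R'_diatomaceous earth = ln(0.110/0.0669)/(2πk) = 0.4973/(2π·0.118) = 0.6707 m·K/W
  R'_perlite = ln(0.180/0.110)/(2πk) = 0.4925/(2π·0.0578) = 1.356 m·K/W
  R'_conv,out = 1/(2πr h) = 1/(2π·0.180·16.3) = 0.05425 m·K/W
ΣR = 6.822×10^-5 + 0.6707 + 1.356 + 0.05425 = 2.081 m·K/W
Q' = ΔT/ΣR = (534 K − 285.4 K)/2.081 = 119.5 W/m
From the inner boundary to the diatomaceous earth/perlite interface, ΣR_partial = 0.6708 m·K/W.
T_interface = T_in − Q'·ΣR_partial = 534 K − (119.5)(0.6708) = 454 K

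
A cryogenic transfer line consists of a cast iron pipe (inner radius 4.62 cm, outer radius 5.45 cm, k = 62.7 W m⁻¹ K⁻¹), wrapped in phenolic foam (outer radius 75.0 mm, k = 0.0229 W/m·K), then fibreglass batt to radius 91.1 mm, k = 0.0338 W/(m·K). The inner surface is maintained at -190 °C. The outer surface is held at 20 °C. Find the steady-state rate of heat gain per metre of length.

Q' = 67.0 W/m

Series thermal resistances, inner to outer:
  R'_cast iron = ln(0.0545/0.0462)/(2πk) = 0.1652/(2π·62.7) = 4.194×10^-4 m·K/W
  R'_phenolic foam = ln(0.0750/0.0545)/(2πk) = 0.3193/(2π·0.0229) = 2.219 m·K/W
  R'_fibreglass batt = ln(0.0911/0.0750)/(2πk) = 0.1945/(2π·0.0338) = 0.9157 m·K/W
ΣR = 4.194×10^-4 + 2.219 + 0.9157 = 3.135 m·K/W
Q' = ΔT/ΣR = (-190 °C − 20 °C)/3.135 = -67.0 W/m
(Negative Q' ⇒ heat flows inward; heat gain = 67.0 W/m.)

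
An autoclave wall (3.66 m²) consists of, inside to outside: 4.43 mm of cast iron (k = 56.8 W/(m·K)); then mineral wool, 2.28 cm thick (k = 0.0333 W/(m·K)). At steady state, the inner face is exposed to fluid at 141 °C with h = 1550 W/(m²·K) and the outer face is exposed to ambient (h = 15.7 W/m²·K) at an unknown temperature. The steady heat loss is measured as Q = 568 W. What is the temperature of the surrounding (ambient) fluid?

Series resistances:
  R_conv,in = 1/(hA) = 1/(1550·3.66) = 1.763×10^-4 K/W
  R_cast iron = L/(kA) = 0.00443/(56.8·3.66) = 2.131×10^-5 K/W
  R_mineral wool = L/(kA) = 0.0228/(0.0333·3.66) = 0.1871 K/W
  R_conv,out = 1/(hA) = 1/(15.7·3.66) = 0.01740 K/W
ΣR = 0.2047 K/W
ΔT = Q·ΣR = 568 × 0.2047 = 116.3 K
Heat flows outward, so T_out = T_in − ΔT = 141 − 116.3 = 24.7 °C

T_out = 24.7 °C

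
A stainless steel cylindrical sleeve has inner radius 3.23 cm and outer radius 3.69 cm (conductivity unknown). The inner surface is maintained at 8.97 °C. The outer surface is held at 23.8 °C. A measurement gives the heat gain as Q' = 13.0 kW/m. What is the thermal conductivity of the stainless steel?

ΣR = ΔT/Q' = |8.97 − 23.8|/13000 = 0.001141 m·K/W
ln(r₂/r₁)/(2πk) = 0.001141 ⇒ k = 0.1331/(2π·0.001141) = 18.6 W/m·K

k = 18.6 W/m·K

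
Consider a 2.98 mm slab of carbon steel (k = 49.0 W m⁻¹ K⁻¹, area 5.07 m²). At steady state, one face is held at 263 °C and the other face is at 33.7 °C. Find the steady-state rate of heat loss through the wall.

Q = 19100 kW

Q = kA·ΔT/L = 49.0 × 5.07 × |263 °C − 33.7 °C| / 0.00298 = 1.91×10^7 W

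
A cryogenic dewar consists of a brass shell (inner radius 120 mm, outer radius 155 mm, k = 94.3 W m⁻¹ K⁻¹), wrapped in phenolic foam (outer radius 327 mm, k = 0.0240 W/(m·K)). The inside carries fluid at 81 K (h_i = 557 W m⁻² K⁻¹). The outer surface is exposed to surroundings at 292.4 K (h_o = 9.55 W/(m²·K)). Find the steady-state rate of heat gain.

Q = 18.6 W

Resistance network (inner→outer):
  R_conv,in = 1/(4πr²h) = 1/(4π·0.120²·557) = 0.009921 K/W
  R_brass = (1/0.120 − 1/0.155)/(4πk) = 1.882/(4π·94.3) = 0.001588 K/W
  R_phenolic foam = (1/0.155 − 1/0.327)/(4πk) = 3.394/(4π·0.0240) = 11.25 K/W
  R_conv,out = 1/(4πr²h) = 1/(4π·0.327²·9.55) = 0.07793 K/W
ΣR = 0.009921 + 0.001588 + 11.25 + 0.07793 = 11.34 K/W
Q = ΔT/ΣR = (81 K − 292.4 K)/11.34 = -18.6 W
(Negative Q ⇒ heat flows inward; heat gain = 18.6 W.)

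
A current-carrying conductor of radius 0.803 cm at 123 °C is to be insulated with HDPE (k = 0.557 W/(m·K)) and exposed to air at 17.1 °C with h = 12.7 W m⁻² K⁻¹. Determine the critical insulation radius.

For a cylinder, r_cr = k_ins/h = 0.557/12.7 = 0.0439 m = 4.39 cm

r_cr = 4.39 cm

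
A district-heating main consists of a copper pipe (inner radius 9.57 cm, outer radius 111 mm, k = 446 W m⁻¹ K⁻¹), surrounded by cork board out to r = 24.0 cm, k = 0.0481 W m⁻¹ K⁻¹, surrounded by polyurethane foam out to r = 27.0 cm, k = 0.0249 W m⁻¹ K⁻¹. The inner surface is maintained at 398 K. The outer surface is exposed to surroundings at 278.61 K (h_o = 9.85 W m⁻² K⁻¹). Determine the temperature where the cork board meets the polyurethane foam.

T = 307.5 K

Resistance network (inner→outer):
  R'_copper = ln(0.111/0.0957)/(2πk) = 0.1483/(2π·446) = 5.293×10^-5 m·K/W
  R'_cork board = ln(0.240/0.111)/(2πk) = 0.7711/(2π·0.0481) = 2.551 m·K/W
  R'_polyurethane foam = ln(0.270/0.240)/(2πk) = 0.1178/(2π·0.0249) = 0.7528 m·K/W
  R'_conv,out = 1/(2πr h) = 1/(2π·0.270·9.85) = 0.05984 m·K/W
ΣR = 5.293×10^-5 + 2.551 + 0.7528 + 0.05984 = 3.364 m·K/W
Q' = ΔT/ΣR = (398 K − 278.61 K)/3.364 = 35.49 W/m
From the inner boundary to the cork board/polyurethane foam interface, ΣR_partial = 2.551 m·K/W.
T_interface = T_in − Q'·ΣR_partial = 398 K − (35.49)(2.551) = 307.5 K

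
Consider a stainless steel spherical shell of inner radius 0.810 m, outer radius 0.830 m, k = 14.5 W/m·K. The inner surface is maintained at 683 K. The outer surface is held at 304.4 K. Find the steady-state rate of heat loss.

Q = 2.32×10^6 W

Q = 4πk·ΔT/(1/r₁ − 1/r₂) = 4π × 14.5 × 378.6 / (1/0.810 − 1/0.830) = 2.32×10^6 W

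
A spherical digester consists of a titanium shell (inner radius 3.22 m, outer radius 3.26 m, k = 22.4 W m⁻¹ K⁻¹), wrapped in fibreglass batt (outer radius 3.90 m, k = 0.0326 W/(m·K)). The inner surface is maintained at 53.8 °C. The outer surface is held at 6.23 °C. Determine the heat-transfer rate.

Q = 387 W

Treat each layer as a resistance in series:
  R_titanium = (1/3.22 − 1/3.26)/(4πk) = 0.003811/(4π·22.4) = 1.354×10^-5 K/W
  R_fibreglass batt = (1/3.26 − 1/3.90)/(4πk) = 0.05034/(4π·0.0326) = 0.1229 K/W
ΣR = 1.354×10^-5 + 0.1229 = 0.1229 K/W
Q = ΔT/ΣR = (53.8 °C − 6.23 °C)/0.1229 = 387 W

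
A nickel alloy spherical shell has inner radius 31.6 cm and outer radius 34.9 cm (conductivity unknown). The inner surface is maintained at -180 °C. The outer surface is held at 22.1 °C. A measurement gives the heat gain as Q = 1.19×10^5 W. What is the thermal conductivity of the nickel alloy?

k = 14.0 W/m·K

ΣR = ΔT/Q = |-180 − 22.1|/1.19×10^5 = 0.001698 K/W
(1/r₁−1/r₂)/(4πk) = 0.001698 ⇒ k = 0.2992/(4π·0.001698) = 14.0 W/m·K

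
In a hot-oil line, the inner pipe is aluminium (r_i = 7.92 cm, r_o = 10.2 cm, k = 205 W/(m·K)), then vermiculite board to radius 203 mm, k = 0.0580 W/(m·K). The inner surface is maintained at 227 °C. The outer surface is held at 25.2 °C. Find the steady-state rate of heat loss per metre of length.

Q' = 107 W/m

Series thermal resistances, inner to outer:
  R'_aluminium = ln(0.102/0.0792)/(2πk) = 0.2530/(2π·205) = 1.964×10^-4 m·K/W
  R'_vermiculite board = ln(0.203/0.102)/(2πk) = 0.6882/(2π·0.0580) = 1.889 m·K/W
ΣR = 1.964×10^-4 + 1.889 = 1.889 m·K/W
Q' = ΔT/ΣR = (227 °C − 25.2 °C)/1.889 = 107 W/m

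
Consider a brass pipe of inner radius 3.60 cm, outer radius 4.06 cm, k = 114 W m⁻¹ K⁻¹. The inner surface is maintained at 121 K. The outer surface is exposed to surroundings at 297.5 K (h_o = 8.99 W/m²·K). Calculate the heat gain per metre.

Series thermal resistances, inner to outer:
  R'_brass = ln(0.0406/0.0360)/(2πk) = 0.1202/(2π·114) = 1.679×10^-4 m·K/W
  R'_conv,out = 1/(2πr h) = 1/(2π·0.0406·8.99) = 0.4360 m·K/W
ΣR = 1.679×10^-4 + 0.4360 = 0.4362 m·K/W
Q' = ΔT/ΣR = (121 K − 297.5 K)/0.4362 = -405 W/m
(Negative Q' ⇒ heat flows inward; heat gain = 405 W/m.)

Q' = 405 W/m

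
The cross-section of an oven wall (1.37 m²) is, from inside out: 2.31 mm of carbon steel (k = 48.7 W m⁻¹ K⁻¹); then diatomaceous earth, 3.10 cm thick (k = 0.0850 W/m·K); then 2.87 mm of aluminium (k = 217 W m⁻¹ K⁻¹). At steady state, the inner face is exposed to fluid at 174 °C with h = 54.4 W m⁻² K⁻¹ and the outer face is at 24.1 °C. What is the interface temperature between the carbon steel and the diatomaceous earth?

T = 167 °C

Series thermal resistances, inner to outer:
  R_conv,in = 1/(hA) = 1/(54.4·1.37) = 0.01342 K/W
  R_carbon steel = L/(kA) = 0.00231/(48.7·1.37) = 3.462×10^-5 K/W
  R_diatomaceous earth = L/(kA) = 0.0310/(0.0850·1.37) = 0.2662 K/W
  R_aluminium = L/(kA) = 0.00287/(217·1.37) = 9.654×10^-6 K/W
ΣR = 0.01342 + 3.462×10^-5 + 0.2662 + 9.654×10^-6 = 0.2797 K/W
Q = ΔT/ΣR = (174 °C − 24.1 °C)/0.2797 = 535.9 W
From the inner boundary to the carbon steel/diatomaceous earth interface, ΣR_partial = 0.01345 K/W.
T_interface = T_in − Q·ΣR_partial = 174 °C − (535.9)(0.01345) = 167 °C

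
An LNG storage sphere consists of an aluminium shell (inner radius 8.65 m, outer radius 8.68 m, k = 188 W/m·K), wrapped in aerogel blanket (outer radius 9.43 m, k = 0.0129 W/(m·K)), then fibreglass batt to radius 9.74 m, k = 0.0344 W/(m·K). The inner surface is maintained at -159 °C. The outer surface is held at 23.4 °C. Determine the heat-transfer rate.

Q = 2840 W

Resistance network (inner→outer):
  R_aluminium = (1/8.65 − 1/8.68)/(4πk) = 3.996×10^-4/(4π·188) = 1.691×10^-7 K/W
  R_aerogel blanket = (1/8.68 − 1/9.43)/(4πk) = 0.009163/(4π·0.0129) = 0.05652 K/W
  R_fibreglass batt = (1/9.43 − 1/9.74)/(4πk) = 0.003375/(4π·0.0344) = 0.007808 K/W
ΣR = 1.691×10^-7 + 0.05652 + 0.007808 = 0.06433 K/W
Q = ΔT/ΣR = (-159 °C − 23.4 °C)/0.06433 = -2840 W
(Negative Q ⇒ heat flows inward; heat gain = 2840 W.)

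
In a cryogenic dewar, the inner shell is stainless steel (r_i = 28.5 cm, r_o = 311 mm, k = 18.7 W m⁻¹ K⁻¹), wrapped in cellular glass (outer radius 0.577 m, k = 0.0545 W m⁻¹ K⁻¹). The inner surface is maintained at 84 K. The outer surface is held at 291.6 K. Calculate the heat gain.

Q = 95.9 W

Series thermal resistances, inner to outer:
  R_stainless steel = (1/0.285 − 1/0.311)/(4πk) = 0.2933/(4π·18.7) = 0.001248 K/W
  R_cellular glass = (1/0.311 − 1/0.577)/(4πk) = 1.482/(4π·0.0545) = 2.164 K/W
ΣR = 0.001248 + 2.164 = 2.165 K/W
Q = ΔT/ΣR = (84 K − 291.6 K)/2.165 = -95.9 W
(Negative Q ⇒ heat flows inward; heat gain = 95.9 W.)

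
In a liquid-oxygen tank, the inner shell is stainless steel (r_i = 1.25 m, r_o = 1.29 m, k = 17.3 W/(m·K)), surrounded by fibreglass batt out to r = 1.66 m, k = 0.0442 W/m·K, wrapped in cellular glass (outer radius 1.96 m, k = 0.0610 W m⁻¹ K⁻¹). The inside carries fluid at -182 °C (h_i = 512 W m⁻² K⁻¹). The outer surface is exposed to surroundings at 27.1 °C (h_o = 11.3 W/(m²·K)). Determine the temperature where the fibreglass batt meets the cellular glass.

Treat each layer as a resistance in series:
  R_conv,in = 1/(4πr²h) = 1/(4π·1.25²·512) = 9.947×10^-5 K/W
  R_stainless steel = (1/1.25 − 1/1.29)/(4πk) = 0.02481/(4π·17.3) = 1.141×10^-4 K/W
  R_fibreglass batt = (1/1.29 − 1/1.66)/(4πk) = 0.1728/(4π·0.0442) = 0.3111 K/W
  R_cellular glass = (1/1.66 − 1/1.96)/(4πk) = 0.09221/(4π·0.0610) = 0.1203 K/W
  R_conv,out = 1/(4πr²h) = 1/(4π·1.96²·11.3) = 0.001833 K/W
ΣR = 9.947×10^-5 + 1.141×10^-4 + 0.3111 + 0.1203 + 0.001833 = 0.4334 K/W
Q = ΔT/ΣR = (-182 °C − 27.1 °C)/0.4334 = -482.5 W
From the inner boundary to the fibreglass batt/cellular glass interface, ΣR_partial = 0.3113 K/W.
T_interface = T_in − Q·ΣR_partial = -182 °C − (-482.5)(0.3113) = -31.8 °C

T = -31.8 °C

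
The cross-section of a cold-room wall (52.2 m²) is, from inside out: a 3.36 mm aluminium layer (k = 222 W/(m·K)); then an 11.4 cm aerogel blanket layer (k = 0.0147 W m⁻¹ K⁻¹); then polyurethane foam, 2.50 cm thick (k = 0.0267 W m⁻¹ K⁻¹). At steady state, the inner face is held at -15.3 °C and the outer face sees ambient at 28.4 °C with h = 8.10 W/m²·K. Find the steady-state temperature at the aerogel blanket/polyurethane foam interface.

Series thermal resistances, inner to outer:
  R_aluminium = L/(kA) = 0.00336/(222·52.2) = 2.899×10^-7 K/W
  R_aerogel blanket = L/(kA) = 0.114/(0.0147·52.2) = 0.1486 K/W
  R_polyurethane foam = L/(kA) = 0.0250/(0.0267·52.2) = 0.01794 K/W
  R_conv,out = 1/(hA) = 1/(8.10·52.2) = 0.002365 K/W
ΣR = 2.899×10^-7 + 0.1486 + 0.01794 + 0.002365 = 0.1689 K/W
Q = ΔT/ΣR = (-15.3 °C − 28.4 °C)/0.1689 = -258.7 W
From the inner boundary to the aerogel blanket/polyurethane foam interface, ΣR_partial = 0.1486 K/W.
T_interface = T_in − Q·ΣR_partial = -15.3 °C − (-258.7)(0.1486) = 23.1 °C

T = 23.1 °C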